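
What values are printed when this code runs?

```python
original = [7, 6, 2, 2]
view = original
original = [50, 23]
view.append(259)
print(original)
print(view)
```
[50, 23]
[7, 6, 2, 2, 259]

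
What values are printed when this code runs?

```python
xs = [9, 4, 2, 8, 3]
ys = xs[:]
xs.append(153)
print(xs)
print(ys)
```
[9, 4, 2, 8, 3, 153]
[9, 4, 2, 8, 3]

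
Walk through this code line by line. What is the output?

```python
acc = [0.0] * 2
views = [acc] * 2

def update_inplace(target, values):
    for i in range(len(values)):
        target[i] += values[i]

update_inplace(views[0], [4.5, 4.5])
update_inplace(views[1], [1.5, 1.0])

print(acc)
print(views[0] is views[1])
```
[6.0, 5.5]
True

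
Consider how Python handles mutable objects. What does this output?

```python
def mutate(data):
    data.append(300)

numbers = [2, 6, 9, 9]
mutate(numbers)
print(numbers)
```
[2, 6, 9, 9, 300]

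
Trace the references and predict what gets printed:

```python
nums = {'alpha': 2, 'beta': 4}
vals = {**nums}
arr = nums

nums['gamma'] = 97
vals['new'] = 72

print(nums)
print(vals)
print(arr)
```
{'alpha': 2, 'beta': 4, 'gamma': 97}
{'alpha': 2, 'beta': 4, 'new': 72}
{'alpha': 2, 'beta': 4, 'gamma': 97}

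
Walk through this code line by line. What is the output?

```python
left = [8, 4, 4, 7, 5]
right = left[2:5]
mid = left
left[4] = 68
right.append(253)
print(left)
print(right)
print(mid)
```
[8, 4, 4, 7, 68]
[4, 7, 5, 253]
[8, 4, 4, 7, 68]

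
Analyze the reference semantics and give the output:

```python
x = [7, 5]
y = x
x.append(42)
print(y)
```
[7, 5, 42]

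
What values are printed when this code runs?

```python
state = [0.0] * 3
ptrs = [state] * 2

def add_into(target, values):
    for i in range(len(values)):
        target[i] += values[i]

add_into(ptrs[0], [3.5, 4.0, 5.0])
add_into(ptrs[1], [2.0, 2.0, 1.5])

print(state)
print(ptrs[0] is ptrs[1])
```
[5.5, 6.0, 6.5]
True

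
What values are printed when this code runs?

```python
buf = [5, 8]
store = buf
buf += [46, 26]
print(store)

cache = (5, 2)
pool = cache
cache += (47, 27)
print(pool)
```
[5, 8, 46, 26]
(5, 2)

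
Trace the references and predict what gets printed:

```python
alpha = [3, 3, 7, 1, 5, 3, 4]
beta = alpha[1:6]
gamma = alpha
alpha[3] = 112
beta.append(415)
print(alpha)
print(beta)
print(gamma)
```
[3, 3, 7, 112, 5, 3, 4]
[3, 7, 1, 5, 3, 415]
[3, 3, 7, 112, 5, 3, 4]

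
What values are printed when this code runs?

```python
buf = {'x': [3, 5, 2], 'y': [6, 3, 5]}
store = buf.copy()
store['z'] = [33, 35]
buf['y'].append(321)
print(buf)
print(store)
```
{'x': [3, 5, 2], 'y': [6, 3, 5, 321]}
{'x': [3, 5, 2], 'y': [6, 3, 5, 321], 'z': [33, 35]}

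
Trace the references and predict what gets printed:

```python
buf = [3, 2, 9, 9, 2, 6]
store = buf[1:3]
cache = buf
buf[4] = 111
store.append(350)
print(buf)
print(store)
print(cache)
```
[3, 2, 9, 9, 111, 6]
[2, 9, 350]
[3, 2, 9, 9, 111, 6]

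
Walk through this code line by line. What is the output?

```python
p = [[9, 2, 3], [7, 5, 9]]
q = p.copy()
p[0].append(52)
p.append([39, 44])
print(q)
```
[[9, 2, 3, 52], [7, 5, 9]]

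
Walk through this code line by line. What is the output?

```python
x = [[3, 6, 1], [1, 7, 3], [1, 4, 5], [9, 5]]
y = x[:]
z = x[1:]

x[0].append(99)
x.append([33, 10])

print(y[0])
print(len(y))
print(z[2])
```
[3, 6, 1, 99]
4
[9, 5]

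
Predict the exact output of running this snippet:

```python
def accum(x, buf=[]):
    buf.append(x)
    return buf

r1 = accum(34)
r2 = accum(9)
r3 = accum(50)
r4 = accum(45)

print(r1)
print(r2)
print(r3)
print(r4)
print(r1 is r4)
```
[34, 9, 50, 45]
[34, 9, 50, 45]
[34, 9, 50, 45]
[34, 9, 50, 45]
True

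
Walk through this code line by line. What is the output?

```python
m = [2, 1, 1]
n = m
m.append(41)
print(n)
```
[2, 1, 1, 41]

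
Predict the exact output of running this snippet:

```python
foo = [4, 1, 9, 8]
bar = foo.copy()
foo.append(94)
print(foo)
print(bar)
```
[4, 1, 9, 8, 94]
[4, 1, 9, 8]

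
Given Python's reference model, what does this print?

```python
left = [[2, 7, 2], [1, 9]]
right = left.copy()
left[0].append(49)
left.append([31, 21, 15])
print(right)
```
[[2, 7, 2, 49], [1, 9]]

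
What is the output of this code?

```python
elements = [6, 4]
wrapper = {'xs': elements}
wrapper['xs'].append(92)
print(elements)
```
[6, 4, 92]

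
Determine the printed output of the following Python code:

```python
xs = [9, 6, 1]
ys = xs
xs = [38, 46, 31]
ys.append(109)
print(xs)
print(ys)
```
[38, 46, 31]
[9, 6, 1, 109]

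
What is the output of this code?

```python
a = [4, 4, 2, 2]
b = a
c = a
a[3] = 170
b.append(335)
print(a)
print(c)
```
[4, 4, 2, 170, 335]
[4, 4, 2, 170, 335]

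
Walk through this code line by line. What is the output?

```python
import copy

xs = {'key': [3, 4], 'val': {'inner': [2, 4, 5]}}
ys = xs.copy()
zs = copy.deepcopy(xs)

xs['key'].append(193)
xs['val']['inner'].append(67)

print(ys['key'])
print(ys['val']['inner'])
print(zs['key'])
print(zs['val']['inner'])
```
[3, 4, 193]
[2, 4, 5, 67]
[3, 4]
[2, 4, 5]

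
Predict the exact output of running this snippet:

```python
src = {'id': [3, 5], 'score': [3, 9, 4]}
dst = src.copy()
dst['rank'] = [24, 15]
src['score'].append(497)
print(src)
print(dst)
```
{'id': [3, 5], 'score': [3, 9, 4, 497]}
{'id': [3, 5], 'score': [3, 9, 4, 497], 'rank': [24, 15]}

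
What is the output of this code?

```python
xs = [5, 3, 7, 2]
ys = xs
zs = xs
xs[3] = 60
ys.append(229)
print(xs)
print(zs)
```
[5, 3, 7, 60, 229]
[5, 3, 7, 60, 229]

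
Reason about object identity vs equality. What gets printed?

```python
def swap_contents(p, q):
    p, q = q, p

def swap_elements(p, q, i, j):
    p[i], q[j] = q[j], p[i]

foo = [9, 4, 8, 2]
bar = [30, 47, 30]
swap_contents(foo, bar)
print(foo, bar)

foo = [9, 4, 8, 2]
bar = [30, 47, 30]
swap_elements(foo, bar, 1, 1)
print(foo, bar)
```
[9, 4, 8, 2] [30, 47, 30]
[9, 47, 8, 2] [30, 4, 30]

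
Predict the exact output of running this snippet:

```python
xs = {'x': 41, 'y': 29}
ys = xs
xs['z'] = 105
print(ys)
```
{'x': 41, 'y': 29, 'z': 105}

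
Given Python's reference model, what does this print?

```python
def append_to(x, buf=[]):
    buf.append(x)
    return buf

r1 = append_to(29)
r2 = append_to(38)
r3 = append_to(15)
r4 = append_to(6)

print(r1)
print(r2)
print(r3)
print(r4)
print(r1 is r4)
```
[29, 38, 15, 6]
[29, 38, 15, 6]
[29, 38, 15, 6]
[29, 38, 15, 6]
True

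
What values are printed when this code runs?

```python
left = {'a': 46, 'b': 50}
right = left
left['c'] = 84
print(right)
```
{'a': 46, 'b': 50, 'c': 84}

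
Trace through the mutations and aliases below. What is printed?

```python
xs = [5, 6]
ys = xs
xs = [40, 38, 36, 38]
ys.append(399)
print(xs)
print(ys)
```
[40, 38, 36, 38]
[5, 6, 399]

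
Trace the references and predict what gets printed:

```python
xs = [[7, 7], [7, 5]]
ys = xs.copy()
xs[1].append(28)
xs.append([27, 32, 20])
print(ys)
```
[[7, 7], [7, 5, 28]]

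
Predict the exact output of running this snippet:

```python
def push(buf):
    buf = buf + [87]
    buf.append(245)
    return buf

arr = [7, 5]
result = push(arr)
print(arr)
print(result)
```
[7, 5]
[7, 5, 87, 245]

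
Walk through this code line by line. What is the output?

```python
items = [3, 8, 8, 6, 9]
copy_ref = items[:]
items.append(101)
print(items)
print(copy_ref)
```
[3, 8, 8, 6, 9, 101]
[3, 8, 8, 6, 9]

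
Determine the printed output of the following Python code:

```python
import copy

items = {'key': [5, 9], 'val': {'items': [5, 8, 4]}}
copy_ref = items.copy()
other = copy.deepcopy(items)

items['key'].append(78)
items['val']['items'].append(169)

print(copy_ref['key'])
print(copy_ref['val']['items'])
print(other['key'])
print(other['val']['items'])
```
[5, 9, 78]
[5, 8, 4, 169]
[5, 9]
[5, 8, 4]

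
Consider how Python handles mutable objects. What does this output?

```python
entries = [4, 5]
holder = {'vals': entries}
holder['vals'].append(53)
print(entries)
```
[4, 5, 53]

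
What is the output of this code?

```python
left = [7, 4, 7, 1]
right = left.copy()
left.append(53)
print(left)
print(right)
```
[7, 4, 7, 1, 53]
[7, 4, 7, 1]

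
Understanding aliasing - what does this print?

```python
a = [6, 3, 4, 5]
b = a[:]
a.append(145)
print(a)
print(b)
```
[6, 3, 4, 5, 145]
[6, 3, 4, 5]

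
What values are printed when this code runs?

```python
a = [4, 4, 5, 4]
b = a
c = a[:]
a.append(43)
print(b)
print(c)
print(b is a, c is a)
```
[4, 4, 5, 4, 43]
[4, 4, 5, 4]
True False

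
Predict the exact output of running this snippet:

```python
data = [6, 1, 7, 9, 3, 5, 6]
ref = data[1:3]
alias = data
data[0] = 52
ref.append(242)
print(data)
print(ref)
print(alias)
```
[52, 1, 7, 9, 3, 5, 6]
[1, 7, 242]
[52, 1, 7, 9, 3, 5, 6]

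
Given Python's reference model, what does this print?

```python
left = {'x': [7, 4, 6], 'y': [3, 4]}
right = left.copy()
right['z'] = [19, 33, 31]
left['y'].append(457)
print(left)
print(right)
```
{'x': [7, 4, 6], 'y': [3, 4, 457]}
{'x': [7, 4, 6], 'y': [3, 4, 457], 'z': [19, 33, 31]}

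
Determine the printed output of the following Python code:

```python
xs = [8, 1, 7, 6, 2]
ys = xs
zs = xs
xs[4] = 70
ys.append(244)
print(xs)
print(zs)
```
[8, 1, 7, 6, 70, 244]
[8, 1, 7, 6, 70, 244]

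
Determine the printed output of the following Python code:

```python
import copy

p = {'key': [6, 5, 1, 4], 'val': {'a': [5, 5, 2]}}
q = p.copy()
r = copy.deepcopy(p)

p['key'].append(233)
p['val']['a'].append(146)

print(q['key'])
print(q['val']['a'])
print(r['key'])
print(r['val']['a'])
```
[6, 5, 1, 4, 233]
[5, 5, 2, 146]
[6, 5, 1, 4]
[5, 5, 2]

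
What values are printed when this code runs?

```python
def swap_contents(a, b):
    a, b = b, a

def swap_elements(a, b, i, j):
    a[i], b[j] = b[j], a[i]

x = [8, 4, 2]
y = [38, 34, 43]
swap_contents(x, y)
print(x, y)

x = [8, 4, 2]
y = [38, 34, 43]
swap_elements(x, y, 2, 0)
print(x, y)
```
[8, 4, 2] [38, 34, 43]
[8, 4, 38] [2, 34, 43]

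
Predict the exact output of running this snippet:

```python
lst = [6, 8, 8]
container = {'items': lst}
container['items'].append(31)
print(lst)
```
[6, 8, 8, 31]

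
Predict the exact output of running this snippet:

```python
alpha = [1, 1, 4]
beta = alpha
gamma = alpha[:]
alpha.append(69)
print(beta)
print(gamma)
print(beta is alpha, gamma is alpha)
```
[1, 1, 4, 69]
[1, 1, 4]
True False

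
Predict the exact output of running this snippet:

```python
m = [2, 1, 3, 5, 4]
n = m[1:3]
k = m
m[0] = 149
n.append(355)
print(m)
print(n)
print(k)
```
[149, 1, 3, 5, 4]
[1, 3, 355]
[149, 1, 3, 5, 4]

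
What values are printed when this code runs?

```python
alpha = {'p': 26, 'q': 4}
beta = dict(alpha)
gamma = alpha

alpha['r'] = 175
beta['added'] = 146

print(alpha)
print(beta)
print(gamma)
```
{'p': 26, 'q': 4, 'r': 175}
{'p': 26, 'q': 4, 'added': 146}
{'p': 26, 'q': 4, 'r': 175}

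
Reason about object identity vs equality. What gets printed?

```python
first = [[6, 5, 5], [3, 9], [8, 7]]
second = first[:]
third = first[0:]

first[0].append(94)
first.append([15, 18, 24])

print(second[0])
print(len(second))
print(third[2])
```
[6, 5, 5, 94]
3
[8, 7]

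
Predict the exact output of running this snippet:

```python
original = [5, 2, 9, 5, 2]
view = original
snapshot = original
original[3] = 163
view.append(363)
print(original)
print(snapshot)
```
[5, 2, 9, 163, 2, 363]
[5, 2, 9, 163, 2, 363]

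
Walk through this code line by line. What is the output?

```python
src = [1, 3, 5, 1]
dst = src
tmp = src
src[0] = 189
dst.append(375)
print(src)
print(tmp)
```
[189, 3, 5, 1, 375]
[189, 3, 5, 1, 375]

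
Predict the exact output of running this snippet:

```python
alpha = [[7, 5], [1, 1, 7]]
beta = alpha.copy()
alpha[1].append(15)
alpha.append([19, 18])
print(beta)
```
[[7, 5], [1, 1, 7, 15]]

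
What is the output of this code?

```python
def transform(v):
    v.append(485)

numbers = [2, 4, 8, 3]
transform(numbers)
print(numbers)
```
[2, 4, 8, 3, 485]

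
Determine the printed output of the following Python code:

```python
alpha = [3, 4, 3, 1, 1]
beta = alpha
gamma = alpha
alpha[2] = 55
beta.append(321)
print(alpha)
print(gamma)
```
[3, 4, 55, 1, 1, 321]
[3, 4, 55, 1, 1, 321]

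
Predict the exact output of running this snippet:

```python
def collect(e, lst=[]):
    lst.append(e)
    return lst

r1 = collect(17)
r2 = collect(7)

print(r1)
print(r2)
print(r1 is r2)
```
[17, 7]
[17, 7]
True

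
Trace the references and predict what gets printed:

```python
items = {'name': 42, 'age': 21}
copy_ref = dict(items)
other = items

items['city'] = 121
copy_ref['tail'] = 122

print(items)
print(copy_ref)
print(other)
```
{'name': 42, 'age': 21, 'city': 121}
{'name': 42, 'age': 21, 'tail': 122}
{'name': 42, 'age': 21, 'city': 121}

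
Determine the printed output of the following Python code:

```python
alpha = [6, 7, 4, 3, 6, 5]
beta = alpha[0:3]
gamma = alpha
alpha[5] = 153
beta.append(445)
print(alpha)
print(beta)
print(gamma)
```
[6, 7, 4, 3, 6, 153]
[6, 7, 4, 445]
[6, 7, 4, 3, 6, 153]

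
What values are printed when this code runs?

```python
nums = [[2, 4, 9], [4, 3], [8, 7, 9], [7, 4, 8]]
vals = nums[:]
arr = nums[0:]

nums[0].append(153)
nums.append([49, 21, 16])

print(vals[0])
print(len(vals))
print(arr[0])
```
[2, 4, 9, 153]
4
[2, 4, 9, 153]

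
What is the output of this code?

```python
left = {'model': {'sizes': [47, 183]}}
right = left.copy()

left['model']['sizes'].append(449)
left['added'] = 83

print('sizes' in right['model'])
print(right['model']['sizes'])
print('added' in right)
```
True
[47, 183, 449]
False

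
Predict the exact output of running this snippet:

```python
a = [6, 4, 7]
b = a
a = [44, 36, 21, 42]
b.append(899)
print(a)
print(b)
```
[44, 36, 21, 42]
[6, 4, 7, 899]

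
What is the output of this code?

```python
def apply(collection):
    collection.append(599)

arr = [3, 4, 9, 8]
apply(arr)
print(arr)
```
[3, 4, 9, 8, 599]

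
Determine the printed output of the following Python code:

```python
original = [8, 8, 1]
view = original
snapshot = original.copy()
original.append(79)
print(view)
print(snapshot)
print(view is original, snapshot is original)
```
[8, 8, 1, 79]
[8, 8, 1]
True False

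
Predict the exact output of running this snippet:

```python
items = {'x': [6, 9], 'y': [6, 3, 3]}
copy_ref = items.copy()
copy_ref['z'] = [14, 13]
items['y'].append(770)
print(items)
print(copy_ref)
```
{'x': [6, 9], 'y': [6, 3, 3, 770]}
{'x': [6, 9], 'y': [6, 3, 3, 770], 'z': [14, 13]}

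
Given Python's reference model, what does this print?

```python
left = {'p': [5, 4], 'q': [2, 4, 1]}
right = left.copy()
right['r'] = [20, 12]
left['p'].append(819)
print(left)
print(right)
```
{'p': [5, 4, 819], 'q': [2, 4, 1]}
{'p': [5, 4, 819], 'q': [2, 4, 1], 'r': [20, 12]}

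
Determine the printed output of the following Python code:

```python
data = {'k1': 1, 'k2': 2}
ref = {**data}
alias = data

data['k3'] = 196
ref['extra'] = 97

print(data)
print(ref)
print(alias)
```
{'k1': 1, 'k2': 2, 'k3': 196}
{'k1': 1, 'k2': 2, 'extra': 97}
{'k1': 1, 'k2': 2, 'k3': 196}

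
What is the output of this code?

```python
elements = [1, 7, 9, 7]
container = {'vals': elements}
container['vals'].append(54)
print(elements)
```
[1, 7, 9, 7, 54]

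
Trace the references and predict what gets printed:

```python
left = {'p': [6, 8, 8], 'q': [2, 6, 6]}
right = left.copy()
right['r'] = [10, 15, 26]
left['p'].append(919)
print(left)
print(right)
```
{'p': [6, 8, 8, 919], 'q': [2, 6, 6]}
{'p': [6, 8, 8, 919], 'q': [2, 6, 6], 'r': [10, 15, 26]}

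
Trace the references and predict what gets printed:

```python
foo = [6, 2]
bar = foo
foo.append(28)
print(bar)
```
[6, 2, 28]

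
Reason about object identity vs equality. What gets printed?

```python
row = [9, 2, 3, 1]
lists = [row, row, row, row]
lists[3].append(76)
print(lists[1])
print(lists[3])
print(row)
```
[9, 2, 3, 1, 76]
[9, 2, 3, 1, 76]
[9, 2, 3, 1, 76]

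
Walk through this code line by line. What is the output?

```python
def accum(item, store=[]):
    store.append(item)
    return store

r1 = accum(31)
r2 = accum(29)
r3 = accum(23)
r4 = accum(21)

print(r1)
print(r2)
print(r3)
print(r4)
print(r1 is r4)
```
[31, 29, 23, 21]
[31, 29, 23, 21]
[31, 29, 23, 21]
[31, 29, 23, 21]
True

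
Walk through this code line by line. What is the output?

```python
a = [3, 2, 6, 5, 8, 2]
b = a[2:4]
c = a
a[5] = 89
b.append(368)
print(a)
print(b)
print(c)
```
[3, 2, 6, 5, 8, 89]
[6, 5, 368]
[3, 2, 6, 5, 8, 89]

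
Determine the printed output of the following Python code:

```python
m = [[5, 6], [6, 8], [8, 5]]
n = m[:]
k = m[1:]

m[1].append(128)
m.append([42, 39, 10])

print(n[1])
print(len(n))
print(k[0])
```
[6, 8, 128]
3
[6, 8, 128]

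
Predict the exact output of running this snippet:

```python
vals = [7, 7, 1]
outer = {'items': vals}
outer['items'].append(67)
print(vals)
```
[7, 7, 1, 67]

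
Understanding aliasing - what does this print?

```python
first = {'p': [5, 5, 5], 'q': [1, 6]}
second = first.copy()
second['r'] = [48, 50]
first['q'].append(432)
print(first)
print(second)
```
{'p': [5, 5, 5], 'q': [1, 6, 432]}
{'p': [5, 5, 5], 'q': [1, 6, 432], 'r': [48, 50]}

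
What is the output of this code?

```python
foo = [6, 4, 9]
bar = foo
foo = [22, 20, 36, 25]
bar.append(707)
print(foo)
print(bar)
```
[22, 20, 36, 25]
[6, 4, 9, 707]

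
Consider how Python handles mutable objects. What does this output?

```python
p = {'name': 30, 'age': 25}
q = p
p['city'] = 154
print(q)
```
{'name': 30, 'age': 25, 'city': 154}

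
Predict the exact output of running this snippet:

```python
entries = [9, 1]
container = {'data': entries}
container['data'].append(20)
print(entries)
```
[9, 1, 20]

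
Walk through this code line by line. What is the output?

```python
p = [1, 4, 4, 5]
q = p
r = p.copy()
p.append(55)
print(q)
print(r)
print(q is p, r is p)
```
[1, 4, 4, 5, 55]
[1, 4, 4, 5]
True False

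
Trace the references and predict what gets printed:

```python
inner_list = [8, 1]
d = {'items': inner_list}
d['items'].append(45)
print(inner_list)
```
[8, 1, 45]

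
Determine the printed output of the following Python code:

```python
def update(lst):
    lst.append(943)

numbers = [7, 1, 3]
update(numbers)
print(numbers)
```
[7, 1, 3, 943]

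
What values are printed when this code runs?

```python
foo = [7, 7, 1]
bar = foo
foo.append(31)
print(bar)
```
[7, 7, 1, 31]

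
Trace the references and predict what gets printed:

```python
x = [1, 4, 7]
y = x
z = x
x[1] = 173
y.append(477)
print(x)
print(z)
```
[1, 173, 7, 477]
[1, 173, 7, 477]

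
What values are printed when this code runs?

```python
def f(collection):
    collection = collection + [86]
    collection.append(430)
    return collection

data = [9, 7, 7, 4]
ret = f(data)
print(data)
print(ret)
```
[9, 7, 7, 4]
[9, 7, 7, 4, 86, 430]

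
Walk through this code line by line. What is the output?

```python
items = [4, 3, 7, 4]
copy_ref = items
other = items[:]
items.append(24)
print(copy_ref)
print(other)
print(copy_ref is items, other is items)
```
[4, 3, 7, 4, 24]
[4, 3, 7, 4]
True False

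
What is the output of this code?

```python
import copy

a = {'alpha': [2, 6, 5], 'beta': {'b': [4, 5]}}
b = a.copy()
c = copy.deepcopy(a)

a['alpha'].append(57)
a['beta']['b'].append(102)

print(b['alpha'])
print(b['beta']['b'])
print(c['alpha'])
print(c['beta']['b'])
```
[2, 6, 5, 57]
[4, 5, 102]
[2, 6, 5]
[4, 5]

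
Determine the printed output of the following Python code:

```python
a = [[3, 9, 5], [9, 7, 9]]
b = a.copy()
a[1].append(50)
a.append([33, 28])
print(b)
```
[[3, 9, 5], [9, 7, 9, 50]]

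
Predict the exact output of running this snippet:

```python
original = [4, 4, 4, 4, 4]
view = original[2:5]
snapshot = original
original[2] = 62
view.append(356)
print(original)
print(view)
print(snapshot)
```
[4, 4, 62, 4, 4]
[4, 4, 4, 356]
[4, 4, 62, 4, 4]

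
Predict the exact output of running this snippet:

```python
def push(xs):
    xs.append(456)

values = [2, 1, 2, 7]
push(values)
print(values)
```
[2, 1, 2, 7, 456]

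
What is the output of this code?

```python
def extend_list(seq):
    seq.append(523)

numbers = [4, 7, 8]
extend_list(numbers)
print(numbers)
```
[4, 7, 8, 523]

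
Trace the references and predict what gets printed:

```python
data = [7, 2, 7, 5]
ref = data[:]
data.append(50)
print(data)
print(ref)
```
[7, 2, 7, 5, 50]
[7, 2, 7, 5]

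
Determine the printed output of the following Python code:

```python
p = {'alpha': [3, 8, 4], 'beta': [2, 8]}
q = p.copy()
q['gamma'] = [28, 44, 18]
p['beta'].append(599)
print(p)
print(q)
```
{'alpha': [3, 8, 4], 'beta': [2, 8, 599]}
{'alpha': [3, 8, 4], 'beta': [2, 8, 599], 'gamma': [28, 44, 18]}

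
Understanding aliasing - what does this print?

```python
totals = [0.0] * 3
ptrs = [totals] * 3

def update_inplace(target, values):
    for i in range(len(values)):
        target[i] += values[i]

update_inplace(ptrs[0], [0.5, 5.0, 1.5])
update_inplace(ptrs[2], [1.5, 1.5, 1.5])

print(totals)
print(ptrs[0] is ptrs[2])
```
[2.0, 6.5, 3.0]
True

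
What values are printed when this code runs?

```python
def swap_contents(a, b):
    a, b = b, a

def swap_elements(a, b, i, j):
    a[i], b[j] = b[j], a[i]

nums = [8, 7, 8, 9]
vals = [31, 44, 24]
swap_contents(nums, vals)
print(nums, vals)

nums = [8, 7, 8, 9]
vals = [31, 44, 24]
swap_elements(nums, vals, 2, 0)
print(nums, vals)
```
[8, 7, 8, 9] [31, 44, 24]
[8, 7, 31, 9] [8, 44, 24]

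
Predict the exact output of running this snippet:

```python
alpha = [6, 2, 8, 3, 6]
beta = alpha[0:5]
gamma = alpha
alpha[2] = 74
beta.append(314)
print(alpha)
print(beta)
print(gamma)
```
[6, 2, 74, 3, 6]
[6, 2, 8, 3, 6, 314]
[6, 2, 74, 3, 6]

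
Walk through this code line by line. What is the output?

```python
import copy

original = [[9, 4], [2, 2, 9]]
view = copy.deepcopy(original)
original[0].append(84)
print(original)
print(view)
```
[[9, 4, 84], [2, 2, 9]]
[[9, 4], [2, 2, 9]]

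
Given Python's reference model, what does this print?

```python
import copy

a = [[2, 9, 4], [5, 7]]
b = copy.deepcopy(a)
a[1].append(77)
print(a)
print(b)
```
[[2, 9, 4], [5, 7, 77]]
[[2, 9, 4], [5, 7]]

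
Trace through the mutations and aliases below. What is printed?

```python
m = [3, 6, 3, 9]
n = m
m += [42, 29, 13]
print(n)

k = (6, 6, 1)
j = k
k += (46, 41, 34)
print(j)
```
[3, 6, 3, 9, 42, 29, 13]
(6, 6, 1)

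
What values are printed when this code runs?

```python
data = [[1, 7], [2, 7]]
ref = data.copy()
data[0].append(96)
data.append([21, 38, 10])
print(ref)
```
[[1, 7, 96], [2, 7]]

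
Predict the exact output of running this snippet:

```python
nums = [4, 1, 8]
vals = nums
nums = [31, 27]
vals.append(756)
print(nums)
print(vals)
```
[31, 27]
[4, 1, 8, 756]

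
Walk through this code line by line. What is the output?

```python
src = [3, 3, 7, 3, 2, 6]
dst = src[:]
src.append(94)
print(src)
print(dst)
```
[3, 3, 7, 3, 2, 6, 94]
[3, 3, 7, 3, 2, 6]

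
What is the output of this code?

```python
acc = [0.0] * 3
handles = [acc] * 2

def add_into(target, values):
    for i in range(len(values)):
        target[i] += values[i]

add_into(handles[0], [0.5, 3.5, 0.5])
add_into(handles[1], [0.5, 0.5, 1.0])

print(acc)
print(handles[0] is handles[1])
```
[1.0, 4.0, 1.5]
True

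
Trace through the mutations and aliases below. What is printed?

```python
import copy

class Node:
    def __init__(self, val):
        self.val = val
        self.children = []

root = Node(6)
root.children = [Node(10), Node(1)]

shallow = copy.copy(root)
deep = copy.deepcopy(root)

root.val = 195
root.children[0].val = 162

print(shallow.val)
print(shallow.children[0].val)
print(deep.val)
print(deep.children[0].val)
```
6
162
6
10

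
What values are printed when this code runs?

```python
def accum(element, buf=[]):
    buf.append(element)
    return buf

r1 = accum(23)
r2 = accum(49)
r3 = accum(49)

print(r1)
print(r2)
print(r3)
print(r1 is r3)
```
[23, 49, 49]
[23, 49, 49]
[23, 49, 49]
True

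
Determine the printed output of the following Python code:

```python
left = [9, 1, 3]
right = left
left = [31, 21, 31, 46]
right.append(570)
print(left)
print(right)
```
[31, 21, 31, 46]
[9, 1, 3, 570]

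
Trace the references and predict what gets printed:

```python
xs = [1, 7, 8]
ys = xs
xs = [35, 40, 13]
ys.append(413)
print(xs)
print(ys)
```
[35, 40, 13]
[1, 7, 8, 413]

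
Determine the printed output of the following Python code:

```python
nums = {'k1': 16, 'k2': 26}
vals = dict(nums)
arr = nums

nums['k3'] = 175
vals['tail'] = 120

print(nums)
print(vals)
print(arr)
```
{'k1': 16, 'k2': 26, 'k3': 175}
{'k1': 16, 'k2': 26, 'tail': 120}
{'k1': 16, 'k2': 26, 'k3': 175}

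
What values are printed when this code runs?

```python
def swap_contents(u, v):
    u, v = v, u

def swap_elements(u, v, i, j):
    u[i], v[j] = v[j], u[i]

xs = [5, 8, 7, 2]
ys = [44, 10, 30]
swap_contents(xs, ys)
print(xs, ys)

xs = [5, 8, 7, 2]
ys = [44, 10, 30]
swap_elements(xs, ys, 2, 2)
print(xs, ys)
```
[5, 8, 7, 2] [44, 10, 30]
[5, 8, 30, 2] [44, 10, 7]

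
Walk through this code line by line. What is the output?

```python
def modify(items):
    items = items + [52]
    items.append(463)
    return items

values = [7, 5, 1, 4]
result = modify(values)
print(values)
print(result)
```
[7, 5, 1, 4]
[7, 5, 1, 4, 52, 463]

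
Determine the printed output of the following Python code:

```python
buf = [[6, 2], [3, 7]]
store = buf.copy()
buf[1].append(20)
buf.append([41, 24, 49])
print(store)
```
[[6, 2], [3, 7, 20]]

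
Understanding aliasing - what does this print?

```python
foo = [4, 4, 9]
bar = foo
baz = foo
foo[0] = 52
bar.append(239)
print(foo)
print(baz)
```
[52, 4, 9, 239]
[52, 4, 9, 239]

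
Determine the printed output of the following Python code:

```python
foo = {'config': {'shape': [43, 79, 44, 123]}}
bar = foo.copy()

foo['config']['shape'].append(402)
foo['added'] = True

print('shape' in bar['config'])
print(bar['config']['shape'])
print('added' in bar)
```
True
[43, 79, 44, 123, 402]
False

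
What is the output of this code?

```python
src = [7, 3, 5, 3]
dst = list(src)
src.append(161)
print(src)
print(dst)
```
[7, 3, 5, 3, 161]
[7, 3, 5, 3]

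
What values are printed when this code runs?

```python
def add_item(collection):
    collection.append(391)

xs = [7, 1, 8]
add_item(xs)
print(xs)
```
[7, 1, 8, 391]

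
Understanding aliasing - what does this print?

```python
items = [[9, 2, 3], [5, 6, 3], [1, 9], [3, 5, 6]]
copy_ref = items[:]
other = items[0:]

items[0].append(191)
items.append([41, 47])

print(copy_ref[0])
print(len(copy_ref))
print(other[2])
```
[9, 2, 3, 191]
4
[1, 9]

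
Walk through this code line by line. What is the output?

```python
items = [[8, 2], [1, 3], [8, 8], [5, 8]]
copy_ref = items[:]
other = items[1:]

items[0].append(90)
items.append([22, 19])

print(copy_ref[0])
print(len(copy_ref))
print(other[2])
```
[8, 2, 90]
4
[5, 8]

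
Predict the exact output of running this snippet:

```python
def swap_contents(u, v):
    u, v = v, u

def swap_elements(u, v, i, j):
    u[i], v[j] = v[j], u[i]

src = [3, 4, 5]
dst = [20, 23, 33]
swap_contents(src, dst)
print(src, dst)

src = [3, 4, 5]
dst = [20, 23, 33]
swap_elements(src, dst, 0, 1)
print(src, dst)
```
[3, 4, 5] [20, 23, 33]
[23, 4, 5] [20, 3, 33]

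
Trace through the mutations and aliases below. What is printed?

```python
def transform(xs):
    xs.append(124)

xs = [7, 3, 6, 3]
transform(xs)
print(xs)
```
[7, 3, 6, 3, 124]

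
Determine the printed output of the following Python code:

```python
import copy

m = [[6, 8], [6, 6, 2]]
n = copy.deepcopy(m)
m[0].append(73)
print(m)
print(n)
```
[[6, 8, 73], [6, 6, 2]]
[[6, 8], [6, 6, 2]]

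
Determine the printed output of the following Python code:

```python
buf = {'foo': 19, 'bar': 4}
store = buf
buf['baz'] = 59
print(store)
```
{'foo': 19, 'bar': 4, 'baz': 59}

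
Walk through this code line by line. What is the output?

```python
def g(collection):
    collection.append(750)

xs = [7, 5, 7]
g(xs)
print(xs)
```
[7, 5, 7, 750]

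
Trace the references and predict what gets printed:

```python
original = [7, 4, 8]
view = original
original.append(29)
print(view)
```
[7, 4, 8, 29]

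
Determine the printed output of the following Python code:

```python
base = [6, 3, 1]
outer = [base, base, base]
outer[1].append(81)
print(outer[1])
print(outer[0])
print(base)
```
[6, 3, 1, 81]
[6, 3, 1, 81]
[6, 3, 1, 81]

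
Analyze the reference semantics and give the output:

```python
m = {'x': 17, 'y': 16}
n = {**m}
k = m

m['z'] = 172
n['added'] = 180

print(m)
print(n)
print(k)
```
{'x': 17, 'y': 16, 'z': 172}
{'x': 17, 'y': 16, 'added': 180}
{'x': 17, 'y': 16, 'z': 172}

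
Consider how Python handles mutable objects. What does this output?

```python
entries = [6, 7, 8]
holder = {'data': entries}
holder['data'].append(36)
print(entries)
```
[6, 7, 8, 36]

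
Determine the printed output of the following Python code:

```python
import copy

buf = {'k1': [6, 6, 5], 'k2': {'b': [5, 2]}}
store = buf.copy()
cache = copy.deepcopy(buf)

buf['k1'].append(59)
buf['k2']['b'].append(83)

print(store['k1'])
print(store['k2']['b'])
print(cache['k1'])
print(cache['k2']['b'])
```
[6, 6, 5, 59]
[5, 2, 83]
[6, 6, 5]
[5, 2]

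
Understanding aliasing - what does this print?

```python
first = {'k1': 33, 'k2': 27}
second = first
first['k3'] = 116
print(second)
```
{'k1': 33, 'k2': 27, 'k3': 116}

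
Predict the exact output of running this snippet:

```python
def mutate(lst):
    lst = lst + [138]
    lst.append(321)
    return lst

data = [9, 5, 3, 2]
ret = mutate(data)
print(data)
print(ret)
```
[9, 5, 3, 2]
[9, 5, 3, 2, 138, 321]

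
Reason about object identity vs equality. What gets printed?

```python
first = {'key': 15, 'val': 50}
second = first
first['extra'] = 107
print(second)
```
{'key': 15, 'val': 50, 'extra': 107}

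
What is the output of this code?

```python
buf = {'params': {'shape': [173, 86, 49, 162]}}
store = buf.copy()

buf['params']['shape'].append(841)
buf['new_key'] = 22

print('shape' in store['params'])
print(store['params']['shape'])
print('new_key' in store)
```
True
[173, 86, 49, 162, 841]
False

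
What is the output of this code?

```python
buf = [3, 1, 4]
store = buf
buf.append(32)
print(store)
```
[3, 1, 4, 32]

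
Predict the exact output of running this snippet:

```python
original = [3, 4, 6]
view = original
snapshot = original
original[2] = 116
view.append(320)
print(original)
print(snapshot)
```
[3, 4, 116, 320]
[3, 4, 116, 320]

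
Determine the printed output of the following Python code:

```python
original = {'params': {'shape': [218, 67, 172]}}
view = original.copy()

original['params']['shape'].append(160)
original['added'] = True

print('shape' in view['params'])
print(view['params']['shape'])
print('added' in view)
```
True
[218, 67, 172, 160]
False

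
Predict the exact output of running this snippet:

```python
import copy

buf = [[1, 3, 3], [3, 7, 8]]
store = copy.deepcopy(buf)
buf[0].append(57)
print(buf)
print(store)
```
[[1, 3, 3, 57], [3, 7, 8]]
[[1, 3, 3], [3, 7, 8]]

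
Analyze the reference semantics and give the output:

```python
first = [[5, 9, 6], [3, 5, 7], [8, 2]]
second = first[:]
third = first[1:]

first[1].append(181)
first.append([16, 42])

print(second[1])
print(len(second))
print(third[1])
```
[3, 5, 7, 181]
3
[8, 2]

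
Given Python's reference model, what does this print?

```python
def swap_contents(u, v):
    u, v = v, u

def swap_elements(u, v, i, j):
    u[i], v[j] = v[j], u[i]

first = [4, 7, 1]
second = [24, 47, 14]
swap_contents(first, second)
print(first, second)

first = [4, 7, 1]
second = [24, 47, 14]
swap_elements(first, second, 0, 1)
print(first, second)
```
[4, 7, 1] [24, 47, 14]
[47, 7, 1] [24, 4, 14]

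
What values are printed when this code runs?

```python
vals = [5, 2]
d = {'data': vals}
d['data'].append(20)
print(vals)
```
[5, 2, 20]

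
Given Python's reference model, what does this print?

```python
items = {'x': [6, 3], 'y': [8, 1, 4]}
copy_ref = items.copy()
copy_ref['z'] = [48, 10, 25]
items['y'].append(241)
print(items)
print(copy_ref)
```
{'x': [6, 3], 'y': [8, 1, 4, 241]}
{'x': [6, 3], 'y': [8, 1, 4, 241], 'z': [48, 10, 25]}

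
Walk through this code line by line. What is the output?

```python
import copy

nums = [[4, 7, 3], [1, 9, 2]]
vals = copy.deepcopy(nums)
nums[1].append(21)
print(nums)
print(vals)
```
[[4, 7, 3], [1, 9, 2, 21]]
[[4, 7, 3], [1, 9, 2]]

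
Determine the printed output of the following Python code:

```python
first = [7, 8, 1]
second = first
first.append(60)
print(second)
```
[7, 8, 1, 60]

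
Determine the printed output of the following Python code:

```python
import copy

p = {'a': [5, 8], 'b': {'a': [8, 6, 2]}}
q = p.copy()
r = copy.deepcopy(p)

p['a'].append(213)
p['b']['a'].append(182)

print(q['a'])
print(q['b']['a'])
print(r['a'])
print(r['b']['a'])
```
[5, 8, 213]
[8, 6, 2, 182]
[5, 8]
[8, 6, 2]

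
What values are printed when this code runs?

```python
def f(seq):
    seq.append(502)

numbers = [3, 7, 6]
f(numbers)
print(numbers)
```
[3, 7, 6, 502]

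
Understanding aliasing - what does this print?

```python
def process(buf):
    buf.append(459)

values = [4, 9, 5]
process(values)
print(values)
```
[4, 9, 5, 459]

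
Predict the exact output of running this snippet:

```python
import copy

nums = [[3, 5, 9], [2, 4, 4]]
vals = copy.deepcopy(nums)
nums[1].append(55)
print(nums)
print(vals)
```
[[3, 5, 9], [2, 4, 4, 55]]
[[3, 5, 9], [2, 4, 4]]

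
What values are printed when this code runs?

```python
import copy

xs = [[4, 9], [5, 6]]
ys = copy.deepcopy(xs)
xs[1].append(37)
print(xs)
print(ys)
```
[[4, 9], [5, 6, 37]]
[[4, 9], [5, 6]]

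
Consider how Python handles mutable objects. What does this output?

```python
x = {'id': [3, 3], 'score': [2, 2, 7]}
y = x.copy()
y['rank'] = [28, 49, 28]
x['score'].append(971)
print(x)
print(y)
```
{'id': [3, 3], 'score': [2, 2, 7, 971]}
{'id': [3, 3], 'score': [2, 2, 7, 971], 'rank': [28, 49, 28]}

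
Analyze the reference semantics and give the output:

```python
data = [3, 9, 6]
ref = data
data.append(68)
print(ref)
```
[3, 9, 6, 68]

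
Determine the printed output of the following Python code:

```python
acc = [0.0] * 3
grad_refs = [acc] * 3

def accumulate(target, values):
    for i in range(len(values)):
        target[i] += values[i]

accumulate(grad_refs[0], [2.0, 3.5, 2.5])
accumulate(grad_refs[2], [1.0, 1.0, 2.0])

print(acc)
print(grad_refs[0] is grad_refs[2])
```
[3.0, 4.5, 4.5]
True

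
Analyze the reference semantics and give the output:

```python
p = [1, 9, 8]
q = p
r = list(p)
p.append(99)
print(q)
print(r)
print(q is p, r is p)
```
[1, 9, 8, 99]
[1, 9, 8]
True False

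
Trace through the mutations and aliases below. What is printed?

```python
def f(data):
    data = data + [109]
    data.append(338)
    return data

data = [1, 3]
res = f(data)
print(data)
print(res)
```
[1, 3]
[1, 3, 109, 338]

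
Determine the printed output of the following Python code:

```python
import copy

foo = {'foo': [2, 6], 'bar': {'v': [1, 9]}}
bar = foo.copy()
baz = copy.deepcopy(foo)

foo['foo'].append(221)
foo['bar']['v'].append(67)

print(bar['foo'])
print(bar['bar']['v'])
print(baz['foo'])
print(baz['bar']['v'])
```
[2, 6, 221]
[1, 9, 67]
[2, 6]
[1, 9]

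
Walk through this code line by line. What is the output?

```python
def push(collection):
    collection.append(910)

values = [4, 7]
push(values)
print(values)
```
[4, 7, 910]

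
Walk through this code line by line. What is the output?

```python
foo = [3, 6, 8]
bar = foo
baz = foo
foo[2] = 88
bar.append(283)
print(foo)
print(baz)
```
[3, 6, 88, 283]
[3, 6, 88, 283]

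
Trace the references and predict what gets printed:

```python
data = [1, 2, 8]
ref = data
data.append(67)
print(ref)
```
[1, 2, 8, 67]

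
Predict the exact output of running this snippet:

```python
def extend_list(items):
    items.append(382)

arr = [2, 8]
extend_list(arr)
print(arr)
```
[2, 8, 382]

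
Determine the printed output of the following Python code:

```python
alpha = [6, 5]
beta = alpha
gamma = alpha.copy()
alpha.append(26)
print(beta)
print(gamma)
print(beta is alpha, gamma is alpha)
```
[6, 5, 26]
[6, 5]
True False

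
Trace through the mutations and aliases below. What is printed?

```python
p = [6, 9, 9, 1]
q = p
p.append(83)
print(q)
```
[6, 9, 9, 1, 83]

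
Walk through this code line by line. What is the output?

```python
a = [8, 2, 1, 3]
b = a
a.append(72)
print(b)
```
[8, 2, 1, 3, 72]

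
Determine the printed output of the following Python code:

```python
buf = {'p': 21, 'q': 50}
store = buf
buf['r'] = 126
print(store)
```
{'p': 21, 'q': 50, 'r': 126}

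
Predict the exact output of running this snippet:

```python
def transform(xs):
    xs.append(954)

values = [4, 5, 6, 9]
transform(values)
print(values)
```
[4, 5, 6, 9, 954]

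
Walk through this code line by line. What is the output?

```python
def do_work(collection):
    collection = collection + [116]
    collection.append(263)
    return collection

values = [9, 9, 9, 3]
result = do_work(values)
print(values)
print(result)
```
[9, 9, 9, 3]
[9, 9, 9, 3, 116, 263]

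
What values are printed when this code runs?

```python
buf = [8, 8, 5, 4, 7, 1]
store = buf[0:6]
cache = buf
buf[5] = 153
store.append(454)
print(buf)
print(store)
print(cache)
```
[8, 8, 5, 4, 7, 153]
[8, 8, 5, 4, 7, 1, 454]
[8, 8, 5, 4, 7, 153]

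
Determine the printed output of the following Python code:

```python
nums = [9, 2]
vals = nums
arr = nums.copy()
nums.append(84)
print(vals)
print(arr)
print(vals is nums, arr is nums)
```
[9, 2, 84]
[9, 2]
True False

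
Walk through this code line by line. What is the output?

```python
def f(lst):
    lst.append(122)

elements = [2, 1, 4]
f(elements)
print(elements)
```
[2, 1, 4, 122]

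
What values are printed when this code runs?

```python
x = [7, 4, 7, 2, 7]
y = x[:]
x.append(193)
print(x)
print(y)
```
[7, 4, 7, 2, 7, 193]
[7, 4, 7, 2, 7]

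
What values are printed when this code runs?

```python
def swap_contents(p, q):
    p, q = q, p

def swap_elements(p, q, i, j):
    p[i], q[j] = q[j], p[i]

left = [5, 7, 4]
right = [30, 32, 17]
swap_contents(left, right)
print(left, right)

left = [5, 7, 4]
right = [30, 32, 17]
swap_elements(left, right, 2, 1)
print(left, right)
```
[5, 7, 4] [30, 32, 17]
[5, 7, 32] [30, 4, 17]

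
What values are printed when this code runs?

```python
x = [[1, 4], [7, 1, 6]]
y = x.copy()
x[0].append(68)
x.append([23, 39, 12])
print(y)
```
[[1, 4, 68], [7, 1, 6]]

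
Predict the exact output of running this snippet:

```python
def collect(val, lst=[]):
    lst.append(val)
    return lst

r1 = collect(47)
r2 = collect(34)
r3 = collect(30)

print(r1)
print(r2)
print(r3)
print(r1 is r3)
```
[47, 34, 30]
[47, 34, 30]
[47, 34, 30]
True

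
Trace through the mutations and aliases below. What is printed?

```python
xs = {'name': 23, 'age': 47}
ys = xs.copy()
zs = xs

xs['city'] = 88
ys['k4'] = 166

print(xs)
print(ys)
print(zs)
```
{'name': 23, 'age': 47, 'city': 88}
{'name': 23, 'age': 47, 'k4': 166}
{'name': 23, 'age': 47, 'city': 88}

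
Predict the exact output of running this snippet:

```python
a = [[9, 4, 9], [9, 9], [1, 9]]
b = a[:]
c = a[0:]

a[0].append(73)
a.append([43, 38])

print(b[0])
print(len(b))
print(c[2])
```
[9, 4, 9, 73]
3
[1, 9]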